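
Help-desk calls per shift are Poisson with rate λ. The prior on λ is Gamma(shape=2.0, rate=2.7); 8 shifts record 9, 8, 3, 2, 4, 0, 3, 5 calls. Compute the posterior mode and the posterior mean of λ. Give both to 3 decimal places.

posterior mode = 3.271, posterior mean = 3.364

Σ counts = 34. Posterior: Gamma(shape = 2.0+34 = 36.0, rate = 2.7+8 = 10.7).
Mode = (α−1)/β = 35.0/10.7 = 3.271.
Mean = α/β = 36.0/10.7 = 3.364.
Right-skewed posterior ⇒ mode < mean.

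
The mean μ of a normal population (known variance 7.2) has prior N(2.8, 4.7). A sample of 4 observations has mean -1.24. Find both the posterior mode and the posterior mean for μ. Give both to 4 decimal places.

posterior mode = -0.1212, posterior mean = -0.1212

Posterior for μ is Normal. Precision-weighted mean: (1/4.7·2.8 + 4/7.2·-1.24) / (1/4.7 + 4/7.2) = -0.1212.
A Normal posterior is symmetric, so mode = mean.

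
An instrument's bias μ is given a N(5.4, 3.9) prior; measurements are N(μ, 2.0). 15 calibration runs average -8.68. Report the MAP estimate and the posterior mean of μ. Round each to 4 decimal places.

MAP estimate = -8.2145, posterior mean = -8.2145

Posterior for μ is Normal. Precision-weighted mean: (1/3.9·5.4 + 15/2.0·-8.68) / (1/3.9 + 15/2.0) = -8.2145.
A Normal posterior is symmetric, so mode = mean.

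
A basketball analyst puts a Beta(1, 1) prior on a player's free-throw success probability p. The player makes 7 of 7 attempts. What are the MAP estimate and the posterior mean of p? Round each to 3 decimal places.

Posterior: Beta(1+7, 1+0) = Beta(8, 1).
Since β = 1 ≤ 1 and α > 1, the Beta density is monotone increasing on [0,1]; the mode is at 1.
Mean = 8/(8+1) = 0.889.

MAP = 1.000; posterior mean = 0.889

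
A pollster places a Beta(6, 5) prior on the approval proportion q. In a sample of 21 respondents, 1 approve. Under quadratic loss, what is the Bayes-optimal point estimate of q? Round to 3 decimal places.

0.219

Posterior: Beta(6+1, 5+20) = Beta(7, 25).
Mode = (7−1)/(7+25−2) = 6/30 = 0.200.
Mean = 7/(7+25) = 7/32 = 0.219.
Quadratic loss ⇒ the optimal estimator is the posterior mean.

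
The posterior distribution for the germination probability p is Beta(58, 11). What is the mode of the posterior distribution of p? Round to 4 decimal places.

0.8507

Mode = (58−1)/(58+11−2) = 57/67 = 0.8507.
Mean = 58/(58+11) = 58/69 = 0.8406.
This is the posterior mode — the MAP estimate.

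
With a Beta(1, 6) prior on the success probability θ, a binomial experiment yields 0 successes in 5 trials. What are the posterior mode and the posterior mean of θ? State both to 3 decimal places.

θ_MAP = 0.000, E[θ|data] = 0.083

Posterior: Beta(1+0, 6+5) = Beta(1, 11).
Since α = 1 ≤ 1 and β > 1, the Beta density is monotone decreasing on [0,1]; the mode is at 0.
Mean = 1/(1+11) = 0.083.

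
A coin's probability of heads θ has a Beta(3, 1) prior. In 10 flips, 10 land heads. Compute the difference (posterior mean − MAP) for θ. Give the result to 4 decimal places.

-0.0714

Posterior: Beta(3+10, 1+0) = Beta(13, 1).
Since β = 1 ≤ 1 and α > 1, the Beta density is monotone increasing on [0,1]; the mode is at 1.
Mean = 13/(13+1) = 0.9286.
Difference = 0.9286 − 1.0000 = -0.0714.
The mean is pulled below the mode by the posterior's left skew.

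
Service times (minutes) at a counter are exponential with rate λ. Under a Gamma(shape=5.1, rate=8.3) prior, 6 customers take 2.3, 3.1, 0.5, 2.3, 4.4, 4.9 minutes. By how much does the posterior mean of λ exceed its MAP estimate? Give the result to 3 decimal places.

0.039

Σ times = 17.5. Posterior: Gamma(shape = 5.1+6 = 11.1, rate = 8.3+17.5 = 25.8).
Mode = (α−1)/β = 10.1/25.8 = 0.391.
Mean = α/β = 11.1/25.8 = 0.430.
Difference = 0.430 − 0.391 = 0.039.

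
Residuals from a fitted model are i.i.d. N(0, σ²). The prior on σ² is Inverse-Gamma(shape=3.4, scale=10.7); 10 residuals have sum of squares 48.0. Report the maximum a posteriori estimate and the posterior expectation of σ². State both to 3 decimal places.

Posterior: Inverse-Gamma(shape = 3.4+10/2 = 8.4, scale = 10.7+48.0/2 = 34.7).
Mode = β/(α+1) = 34.7/9.4 = 3.691.
Mean = β/(α−1) = 34.7/7.4 = 4.689.
Mean > mode: the posterior has a right tail.

σ²_MAP = 3.691, E[σ²|data] = 4.689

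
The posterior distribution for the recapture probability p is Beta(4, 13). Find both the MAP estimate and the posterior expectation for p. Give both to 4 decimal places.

MAP estimate = 0.2000, posterior expectation = 0.2353

Mode = (4−1)/(4+13−2) = 3/15 = 0.2000.
Mean = 4/(4+13) = 4/17 = 0.2353.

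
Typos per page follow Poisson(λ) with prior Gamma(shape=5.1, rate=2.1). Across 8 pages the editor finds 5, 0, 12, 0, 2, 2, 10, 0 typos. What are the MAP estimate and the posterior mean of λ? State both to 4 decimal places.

Σ counts = 31. Posterior: Gamma(shape = 5.1+31 = 36.1, rate = 2.1+8 = 10.1).
Mode = (α−1)/β = 35.1/10.1 = 3.4752.
Mean = α/β = 36.1/10.1 = 3.5743.
The mean is pulled above the mode by the posterior's right skew.

MAP estimate = 3.4752, posterior mean = 3.5743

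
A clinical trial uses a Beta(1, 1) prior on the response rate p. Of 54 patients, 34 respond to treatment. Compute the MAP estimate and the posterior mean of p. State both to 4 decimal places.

MAP: 0.6296. Posterior mean: 0.6250.

Posterior: Beta(1+34, 1+20) = Beta(35, 21).
Mode = (35−1)/(35+21−2) = 34/54 = 0.6296.
With a flat prior the MAP equals the MLE, 34/54.
Mean = 35/(35+21) = 35/56 = 0.6250.
Left-skewed posterior ⇒ mean < mode.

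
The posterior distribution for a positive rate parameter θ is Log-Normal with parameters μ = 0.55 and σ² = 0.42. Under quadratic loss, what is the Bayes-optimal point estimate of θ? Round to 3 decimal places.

Mode = exp(μ − σ²) = exp(0.13) = 1.139.
Mean = exp(μ + σ²/2) = exp(0.760) = 2.138.
Quadratic loss ⇒ the optimal estimator is the posterior mean.

2.138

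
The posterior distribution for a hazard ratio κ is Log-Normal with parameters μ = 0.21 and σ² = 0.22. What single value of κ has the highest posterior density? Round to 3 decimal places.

0.990

Mode = exp(μ − σ²) = exp(-0.01) = 0.990.
Mean = exp(μ + σ²/2) = exp(0.320) = 1.377.
This is the posterior mode — the MAP estimate.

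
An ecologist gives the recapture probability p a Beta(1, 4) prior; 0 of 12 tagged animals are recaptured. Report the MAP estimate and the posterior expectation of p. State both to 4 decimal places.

MAP estimate = 0.0000, posterior expectation = 0.0588

Posterior: Beta(1+0, 4+12) = Beta(1, 16).
Since α = 1 ≤ 1 and β > 1, the Beta density is monotone decreasing on [0,1]; the mode is at 0.
Mean = 1/(1+16) = 0.0588.
The posterior is right-skewed, so the mean exceeds the mode.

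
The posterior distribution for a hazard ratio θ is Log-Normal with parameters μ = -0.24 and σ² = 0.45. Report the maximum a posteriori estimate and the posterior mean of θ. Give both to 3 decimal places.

Mode = exp(μ − σ²) = exp(-0.69) = 0.502.
Mean = exp(μ + σ²/2) = exp(-0.015) = 0.985.

MAP = 0.502, posterior mean = 0.985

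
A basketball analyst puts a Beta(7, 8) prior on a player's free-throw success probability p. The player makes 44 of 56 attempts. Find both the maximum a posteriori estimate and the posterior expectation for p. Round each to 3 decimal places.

Posterior: Beta(7+44, 8+12) = Beta(51, 20).
Mode = (51−1)/(51+20−2) = 50/69 = 0.725.
Mean = 51/(51+20) = 51/71 = 0.718.
Left-skewed posterior ⇒ mean < mode.

MAP: 0.725. Posterior mean: 0.718.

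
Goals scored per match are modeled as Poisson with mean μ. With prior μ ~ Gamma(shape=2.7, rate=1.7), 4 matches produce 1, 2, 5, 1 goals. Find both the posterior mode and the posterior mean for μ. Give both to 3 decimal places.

MAP: 1.877. Posterior mean: 2.053.

Σ counts = 9. Posterior: Gamma(shape = 2.7+9 = 11.7, rate = 1.7+4 = 5.7).
Mode = (α−1)/β = 10.7/5.7 = 1.877.
Mean = α/β = 11.7/5.7 = 2.053.
Mean > mode: the posterior has a right tail.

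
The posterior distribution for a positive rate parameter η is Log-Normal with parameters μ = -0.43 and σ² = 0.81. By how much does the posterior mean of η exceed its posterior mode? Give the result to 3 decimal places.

Mode = exp(μ − σ²) = exp(-1.24) = 0.289.
Mean = exp(μ + σ²/2) = exp(-0.025) = 0.975.
Difference = 0.975 − 0.289 = 0.686.
The posterior is right-skewed, so the mean exceeds the mode.

0.686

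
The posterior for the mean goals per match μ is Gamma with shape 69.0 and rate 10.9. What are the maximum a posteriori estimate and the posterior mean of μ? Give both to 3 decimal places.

MAP: 6.239. Posterior mean: 6.330.

Mode = (α−1)/β = 68.0/10.9 = 6.239.
Mean = α/β = 69.0/10.9 = 6.330.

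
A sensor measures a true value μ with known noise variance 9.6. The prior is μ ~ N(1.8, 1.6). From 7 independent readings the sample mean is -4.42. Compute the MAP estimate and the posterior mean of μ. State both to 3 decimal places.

MAP estimate = -1.549, posterior mean = -1.549

Posterior for μ is Normal. Precision-weighted mean: (1/1.6·1.8 + 7/9.6·-4.42) / (1/1.6 + 7/9.6) = -1.549.
A Normal posterior is symmetric, so mode = mean.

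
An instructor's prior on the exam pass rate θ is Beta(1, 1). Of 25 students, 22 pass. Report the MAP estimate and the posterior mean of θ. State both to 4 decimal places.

MAP: 0.8800. Posterior mean: 0.8519.

Posterior: Beta(1+22, 1+3) = Beta(23, 4).
Mode = (23−1)/(23+4−2) = 22/25 = 0.8800.
With a flat prior the MAP equals the MLE, 22/25.
Mean = 23/(23+4) = 23/27 = 0.8519.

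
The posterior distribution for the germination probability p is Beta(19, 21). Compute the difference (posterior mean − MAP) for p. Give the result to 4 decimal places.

0.0013

Mode = (19−1)/(19+21−2) = 18/38 = 0.4737.
Mean = 19/(19+21) = 19/40 = 0.4750.
Difference = 0.4750 − 0.4737 = 0.0013.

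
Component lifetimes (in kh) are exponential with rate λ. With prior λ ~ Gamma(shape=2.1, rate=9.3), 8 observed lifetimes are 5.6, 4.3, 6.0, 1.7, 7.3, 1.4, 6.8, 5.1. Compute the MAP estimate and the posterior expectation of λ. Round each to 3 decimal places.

MAP = 0.192; posterior mean = 0.213

Σ times = 38.2. Posterior: Gamma(shape = 2.1+8 = 10.1, rate = 9.3+38.2 = 47.5).
Mode = (α−1)/β = 9.1/47.5 = 0.192.
Mean = α/β = 10.1/47.5 = 0.213.
Mean > mode: the posterior has a right tail.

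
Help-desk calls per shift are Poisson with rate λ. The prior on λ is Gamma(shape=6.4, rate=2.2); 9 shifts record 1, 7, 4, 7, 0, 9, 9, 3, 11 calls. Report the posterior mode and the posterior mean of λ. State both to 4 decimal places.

MAP = 5.0357; posterior mean = 5.1250

Σ counts = 51. Posterior: Gamma(shape = 6.4+51 = 57.4, rate = 2.2+9 = 11.2).
Mode = (α−1)/β = 56.4/11.2 = 5.0357.
Mean = α/β = 57.4/11.2 = 5.1250.
Mean > mode: the posterior has a right tail.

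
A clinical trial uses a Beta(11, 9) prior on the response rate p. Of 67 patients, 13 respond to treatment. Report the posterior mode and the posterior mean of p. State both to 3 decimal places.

Posterior: Beta(11+13, 9+54) = Beta(24, 63).
Mode = (24−1)/(24+63−2) = 23/85 = 0.271.
Mean = 24/(24+63) = 24/87 = 0.276.
The mean is pulled above the mode by the posterior's right skew.

posterior mode = 0.271, posterior mean = 0.276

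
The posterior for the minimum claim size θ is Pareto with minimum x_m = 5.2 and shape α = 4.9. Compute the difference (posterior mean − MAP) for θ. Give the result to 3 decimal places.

The Pareto density is strictly decreasing on [x_m, ∞), so the mode is x_m = 5.200.
Mean = α·x_m/(α−1) = 4.9·5.2/3.9 = 6.533.
Difference = 6.533 − 5.200 = 1.333.
The posterior is right-skewed, so the mean exceeds the mode.

1.333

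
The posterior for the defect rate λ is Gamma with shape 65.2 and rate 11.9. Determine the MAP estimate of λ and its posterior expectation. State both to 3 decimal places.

MAP = 5.395, posterior mean = 5.479

Mode = (α−1)/β = 64.2/11.9 = 5.395.
Mean = α/β = 65.2/11.9 = 5.479.
The mean is pulled above the mode by the posterior's right skew.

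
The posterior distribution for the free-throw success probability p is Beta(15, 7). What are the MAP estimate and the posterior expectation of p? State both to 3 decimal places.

Mode = (15−1)/(15+7−2) = 14/20 = 0.700.
Mean = 15/(15+7) = 15/22 = 0.682.
The mean is pulled below the mode by the posterior's left skew.

p_MAP = 0.700, E[p|data] = 0.682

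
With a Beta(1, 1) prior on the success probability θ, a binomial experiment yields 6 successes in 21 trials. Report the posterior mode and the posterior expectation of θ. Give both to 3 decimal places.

θ_MAP = 0.286, E[θ|data] = 0.304

Posterior: Beta(1+6, 1+15) = Beta(7, 16).
Mode = (7−1)/(7+16−2) = 6/21 = 0.286.
Mean = 7/(7+16) = 7/23 = 0.304.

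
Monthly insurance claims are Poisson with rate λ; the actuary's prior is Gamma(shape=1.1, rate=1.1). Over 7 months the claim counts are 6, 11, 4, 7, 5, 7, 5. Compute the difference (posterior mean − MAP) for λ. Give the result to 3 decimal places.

0.123

Σ counts = 45. Posterior: Gamma(shape = 1.1+45 = 46.1, rate = 1.1+7 = 8.1).
Mode = (α−1)/β = 45.1/8.1 = 5.568.
Mean = α/β = 46.1/8.1 = 5.691.
Difference = 5.691 − 5.568 = 0.123.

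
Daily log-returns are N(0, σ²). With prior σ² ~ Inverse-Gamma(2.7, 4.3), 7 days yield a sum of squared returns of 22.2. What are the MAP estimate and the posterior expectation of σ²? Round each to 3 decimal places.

Posterior: Inverse-Gamma(shape = 2.7+7/2 = 6.2, scale = 4.3+22.2/2 = 15.4).
Mode = β/(α+1) = 15.4/7.2 = 2.139.
Mean = β/(α−1) = 15.4/5.2 = 2.962.
The posterior is right-skewed, so the mean exceeds the mode.

MAP: 2.139. Posterior mean: 2.962.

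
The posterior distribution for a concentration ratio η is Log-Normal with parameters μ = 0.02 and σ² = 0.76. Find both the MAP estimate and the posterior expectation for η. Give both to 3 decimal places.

MAP estimate = 0.477, posterior expectation = 1.492

Mode = exp(μ − σ²) = exp(-0.74) = 0.477.
Mean = exp(μ + σ²/2) = exp(0.400) = 1.492.
The mean is pulled above the mode by the posterior's right skew.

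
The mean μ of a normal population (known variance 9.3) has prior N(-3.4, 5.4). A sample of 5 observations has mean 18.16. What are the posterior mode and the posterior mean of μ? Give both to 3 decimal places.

Posterior for μ is Normal. Precision-weighted mean: (1/5.4·-3.4 + 5/9.3·18.16) / (1/5.4 + 5/9.3) = 12.636.
A Normal posterior is symmetric, so mode = mean.

μ_MAP = 12.636, E[μ|data] = 12.636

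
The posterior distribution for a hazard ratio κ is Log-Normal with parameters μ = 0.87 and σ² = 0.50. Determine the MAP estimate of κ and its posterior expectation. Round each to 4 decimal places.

MAP: 1.4477. Posterior mean: 3.0649.

Mode = exp(μ − σ²) = exp(0.37) = 1.4477.
Mean = exp(μ + σ²/2) = exp(1.120) = 3.0649.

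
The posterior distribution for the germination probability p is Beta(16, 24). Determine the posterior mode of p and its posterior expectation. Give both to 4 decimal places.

Mode = (16−1)/(16+24−2) = 15/38 = 0.3947.
Mean = 16/(16+24) = 16/40 = 0.4000.

MAP = 0.3947; posterior mean = 0.4000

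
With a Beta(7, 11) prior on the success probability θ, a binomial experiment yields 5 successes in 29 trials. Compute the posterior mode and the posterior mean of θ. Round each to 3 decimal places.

Posterior: Beta(7+5, 11+24) = Beta(12, 35).
Mode = (12−1)/(12+35−2) = 11/45 = 0.244.
Mean = 12/(12+35) = 12/47 = 0.255.

MAP: 0.244. Posterior mean: 0.255.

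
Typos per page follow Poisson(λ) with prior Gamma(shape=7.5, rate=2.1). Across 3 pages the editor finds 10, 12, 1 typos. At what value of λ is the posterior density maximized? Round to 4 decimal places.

Σ counts = 23. Posterior: Gamma(shape = 7.5+23 = 30.5, rate = 2.1+3 = 5.1).
Mode = (α−1)/β = 29.5/5.1 = 5.7843.
Mean = α/β = 30.5/5.1 = 5.9804.
This is the posterior mode — the MAP estimate.

5.7843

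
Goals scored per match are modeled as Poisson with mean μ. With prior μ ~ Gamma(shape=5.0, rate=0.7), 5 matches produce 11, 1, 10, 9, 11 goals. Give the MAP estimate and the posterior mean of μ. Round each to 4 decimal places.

Σ counts = 42. Posterior: Gamma(shape = 5.0+42 = 47.0, rate = 0.7+5 = 5.7).
Mode = (α−1)/β = 46.0/5.7 = 8.0702.
Mean = α/β = 47.0/5.7 = 8.2456.
Right-skewed posterior ⇒ mode < mean.

MAP = 8.0702; posterior mean = 8.2456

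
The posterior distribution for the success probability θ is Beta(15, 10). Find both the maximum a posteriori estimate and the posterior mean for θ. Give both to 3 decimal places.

Mode = (15−1)/(15+10−2) = 14/23 = 0.609.
Mean = 15/(15+10) = 15/25 = 0.600.

MAP = 0.609; posterior mean = 0.600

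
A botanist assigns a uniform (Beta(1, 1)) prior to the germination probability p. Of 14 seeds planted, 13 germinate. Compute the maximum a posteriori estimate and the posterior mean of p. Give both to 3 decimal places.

MAP = 0.929; posterior mean = 0.875

Posterior: Beta(1+13, 1+1) = Beta(14, 2).
Mode = (14−1)/(14+2−2) = 13/14 = 0.929.
Mean = 14/(14+2) = 14/16 = 0.875.
Left-skewed posterior ⇒ mean < mode.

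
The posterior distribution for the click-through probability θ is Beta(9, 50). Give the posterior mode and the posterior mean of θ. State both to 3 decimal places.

MAP: 0.140. Posterior mean: 0.153.

Mode = (9−1)/(9+50−2) = 8/57 = 0.140.
Mean = 9/(9+50) = 9/59 = 0.153.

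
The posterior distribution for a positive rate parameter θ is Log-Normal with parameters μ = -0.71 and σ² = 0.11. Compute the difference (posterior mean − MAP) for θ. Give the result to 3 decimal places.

Mode = exp(μ − σ²) = exp(-0.82) = 0.440.
Mean = exp(μ + σ²/2) = exp(-0.655) = 0.519.
Difference = 0.519 − 0.440 = 0.079.

0.079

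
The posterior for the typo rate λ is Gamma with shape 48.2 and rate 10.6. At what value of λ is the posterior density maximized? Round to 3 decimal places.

Mode = (α−1)/β = 47.2/10.6 = 4.453.
Mean = α/β = 48.2/10.6 = 4.547.
This is the posterior mode — the MAP estimate.

4.453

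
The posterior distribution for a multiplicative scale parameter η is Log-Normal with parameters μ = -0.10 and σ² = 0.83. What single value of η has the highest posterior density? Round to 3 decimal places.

Mode = exp(μ − σ²) = exp(-0.93) = 0.395.
Mean = exp(μ + σ²/2) = exp(0.315) = 1.370.
This is the posterior mode — the MAP estimate.

0.395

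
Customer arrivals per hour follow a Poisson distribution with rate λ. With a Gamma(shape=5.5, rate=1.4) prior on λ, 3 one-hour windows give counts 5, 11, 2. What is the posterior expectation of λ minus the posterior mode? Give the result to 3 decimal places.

0.227

Σ counts = 18. Posterior: Gamma(shape = 5.5+18 = 23.5, rate = 1.4+3 = 4.4).
Mode = (α−1)/β = 22.5/4.4 = 5.114.
Mean = α/β = 23.5/4.4 = 5.341.
Difference = 5.341 − 5.114 = 0.227.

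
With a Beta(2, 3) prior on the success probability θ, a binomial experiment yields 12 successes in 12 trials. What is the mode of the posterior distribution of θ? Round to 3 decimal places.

0.867

Posterior: Beta(2+12, 3+0) = Beta(14, 3).
Mode = (14−1)/(14+3−2) = 13/15 = 0.867.
Mean = 14/(14+3) = 14/17 = 0.824.
This is the posterior mode — the MAP estimate.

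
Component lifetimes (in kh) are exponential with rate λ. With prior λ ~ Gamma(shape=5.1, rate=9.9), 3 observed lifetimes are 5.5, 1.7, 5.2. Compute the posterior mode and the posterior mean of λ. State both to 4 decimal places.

posterior mode = 0.3184, posterior mean = 0.3632

Σ times = 12.4. Posterior: Gamma(shape = 5.1+3 = 8.1, rate = 9.9+12.4 = 22.3).
Mode = (α−1)/β = 7.1/22.3 = 0.3184.
Mean = α/β = 8.1/22.3 = 0.3632.
Mean > mode: the posterior has a right tail.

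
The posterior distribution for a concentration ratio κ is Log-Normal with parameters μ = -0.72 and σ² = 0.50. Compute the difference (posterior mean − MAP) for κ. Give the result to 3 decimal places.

Mode = exp(μ − σ²) = exp(-1.22) = 0.295.
Mean = exp(μ + σ²/2) = exp(-0.470) = 0.625.
Difference = 0.625 − 0.295 = 0.330.

0.330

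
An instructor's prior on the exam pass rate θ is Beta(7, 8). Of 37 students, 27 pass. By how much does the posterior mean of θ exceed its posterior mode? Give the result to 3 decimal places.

Posterior: Beta(7+27, 8+10) = Beta(34, 18).
Mode = (34−1)/(34+18−2) = 33/50 = 0.660.
Mean = 34/(34+18) = 34/52 = 0.654.
Difference = 0.654 − 0.660 = -0.006.

-0.006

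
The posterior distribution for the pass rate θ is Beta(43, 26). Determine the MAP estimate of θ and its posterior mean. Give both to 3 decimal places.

MAP = 0.627, posterior mean = 0.623

Mode = (43−1)/(43+26−2) = 42/67 = 0.627.
Mean = 43/(43+26) = 43/69 = 0.623.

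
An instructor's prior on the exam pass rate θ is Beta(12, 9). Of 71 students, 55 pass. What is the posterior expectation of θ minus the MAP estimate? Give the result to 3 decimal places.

-0.005

Posterior: Beta(12+55, 9+16) = Beta(67, 25).
Mode = (67−1)/(67+25−2) = 66/90 = 0.733.
Mean = 67/(67+25) = 67/92 = 0.728.
Difference = 0.728 − 0.733 = -0.005.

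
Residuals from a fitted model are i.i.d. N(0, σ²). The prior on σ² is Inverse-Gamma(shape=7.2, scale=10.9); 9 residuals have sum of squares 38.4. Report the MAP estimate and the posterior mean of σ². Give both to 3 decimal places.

Posterior: Inverse-Gamma(shape = 7.2+9/2 = 11.7, scale = 10.9+38.4/2 = 30.1).
Mode = β/(α+1) = 30.1/12.7 = 2.370.
Mean = β/(α−1) = 30.1/10.7 = 2.813.

σ²_MAP = 2.370, E[σ²|data] = 2.813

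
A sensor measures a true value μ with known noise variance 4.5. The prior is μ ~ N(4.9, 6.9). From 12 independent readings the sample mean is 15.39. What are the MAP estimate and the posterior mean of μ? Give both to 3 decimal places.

MAP: 14.849. Posterior mean: 14.849.

Posterior for μ is Normal. Precision-weighted mean: (1/6.9·4.9 + 12/4.5·15.39) / (1/6.9 + 12/4.5) = 14.849.
A Normal posterior is symmetric, so mode = mean.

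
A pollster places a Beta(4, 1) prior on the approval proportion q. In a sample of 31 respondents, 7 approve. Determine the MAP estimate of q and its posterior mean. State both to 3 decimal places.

Posterior: Beta(4+7, 1+24) = Beta(11, 25).
Mode = (11−1)/(11+25−2) = 10/34 = 0.294.
Mean = 11/(11+25) = 11/36 = 0.306.

MAP: 0.294. Posterior mean: 0.306.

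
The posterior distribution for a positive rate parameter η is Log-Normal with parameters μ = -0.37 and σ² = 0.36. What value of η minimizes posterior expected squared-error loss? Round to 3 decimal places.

Mode = exp(μ − σ²) = exp(-0.73) = 0.482.
Mean = exp(μ + σ²/2) = exp(-0.190) = 0.827.
Squared-error loss ⇒ the optimal estimator is the posterior mean.

0.827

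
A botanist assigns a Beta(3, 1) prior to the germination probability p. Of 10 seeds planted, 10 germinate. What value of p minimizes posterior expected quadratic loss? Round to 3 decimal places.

0.929

Posterior: Beta(3+10, 1+0) = Beta(13, 1).
Since β = 1 ≤ 1 and α > 1, the Beta density is monotone increasing on [0,1]; the mode is at 1.
Mean = 13/(13+1) = 0.929.
Quadratic loss ⇒ the optimal estimator is the posterior mean.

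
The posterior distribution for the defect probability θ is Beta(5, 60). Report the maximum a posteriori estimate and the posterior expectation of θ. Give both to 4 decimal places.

MAP = 0.0635, posterior mean = 0.0769

Mode = (5−1)/(5+60−2) = 4/63 = 0.0635.
Mean = 5/(5+60) = 5/65 = 0.0769.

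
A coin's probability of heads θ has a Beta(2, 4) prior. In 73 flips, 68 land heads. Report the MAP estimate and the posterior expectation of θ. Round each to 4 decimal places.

Posterior: Beta(2+68, 4+5) = Beta(70, 9).
Mode = (70−1)/(70+9−2) = 69/77 = 0.8961.
Mean = 70/(70+9) = 70/79 = 0.8861.

MAP = 0.8961, posterior mean = 0.8861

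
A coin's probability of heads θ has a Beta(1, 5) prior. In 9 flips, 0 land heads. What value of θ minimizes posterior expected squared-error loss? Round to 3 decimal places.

0.067

Posterior: Beta(1+0, 5+9) = Beta(1, 14).
Since α = 1 ≤ 1 and β > 1, the Beta density is monotone decreasing on [0,1]; the mode is at 0.
Mean = 1/(1+14) = 0.067.
Squared-error loss ⇒ the optimal estimator is the posterior mean.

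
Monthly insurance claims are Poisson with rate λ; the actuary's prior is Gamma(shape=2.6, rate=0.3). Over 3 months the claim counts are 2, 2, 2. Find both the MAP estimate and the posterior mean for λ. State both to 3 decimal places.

MAP: 2.303. Posterior mean: 2.606.

Σ counts = 6. Posterior: Gamma(shape = 2.6+6 = 8.6, rate = 0.3+3 = 3.3).
Mode = (α−1)/β = 7.6/3.3 = 2.303.
Mean = α/β = 8.6/3.3 = 2.606.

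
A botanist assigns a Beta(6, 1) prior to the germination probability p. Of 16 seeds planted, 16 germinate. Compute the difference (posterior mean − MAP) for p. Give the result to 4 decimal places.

-0.0435

Posterior: Beta(6+16, 1+0) = Beta(22, 1).
Since β = 1 ≤ 1 and α > 1, the Beta density is monotone increasing on [0,1]; the mode is at 1.
Mean = 22/(22+1) = 0.9565.
Difference = 0.9565 − 1.0000 = -0.0435.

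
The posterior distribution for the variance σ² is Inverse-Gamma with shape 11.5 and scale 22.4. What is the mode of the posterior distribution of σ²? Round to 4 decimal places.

1.7920

Mode = β/(α+1) = 22.4/12.5 = 1.7920.
Mean = β/(α−1) = 22.4/10.5 = 2.1333.
This is the posterior mode — the MAP estimate.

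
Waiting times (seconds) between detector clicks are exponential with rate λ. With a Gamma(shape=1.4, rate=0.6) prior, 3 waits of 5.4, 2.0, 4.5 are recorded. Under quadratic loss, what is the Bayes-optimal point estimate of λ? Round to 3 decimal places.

Σ times = 11.9. Posterior: Gamma(shape = 1.4+3 = 4.4, rate = 0.6+11.9 = 12.5).
Mode = (α−1)/β = 3.4/12.5 = 0.272.
Mean = α/β = 4.4/12.5 = 0.352.
Quadratic loss ⇒ the optimal estimator is the posterior mean.

0.352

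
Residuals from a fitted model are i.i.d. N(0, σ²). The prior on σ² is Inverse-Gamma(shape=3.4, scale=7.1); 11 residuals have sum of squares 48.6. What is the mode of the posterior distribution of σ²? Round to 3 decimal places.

3.172

Posterior: Inverse-Gamma(shape = 3.4+11/2 = 8.9, scale = 7.1+48.6/2 = 31.4).
Mode = β/(α+1) = 31.4/9.9 = 3.172.
Mean = β/(α−1) = 31.4/7.9 = 3.975.
This is the posterior mode — the MAP estimate.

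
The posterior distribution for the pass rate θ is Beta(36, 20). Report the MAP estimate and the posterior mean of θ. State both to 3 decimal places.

MAP: 0.648. Posterior mean: 0.643.

Mode = (36−1)/(36+20−2) = 35/54 = 0.648.
Mean = 36/(36+20) = 36/56 = 0.643.
The mean is pulled below the mode by the posterior's left skew.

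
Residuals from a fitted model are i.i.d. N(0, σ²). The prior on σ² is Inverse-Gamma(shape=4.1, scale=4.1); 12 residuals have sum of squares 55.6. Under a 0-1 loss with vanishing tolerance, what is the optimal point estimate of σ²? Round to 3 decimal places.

Posterior: Inverse-Gamma(shape = 4.1+12/2 = 10.1, scale = 4.1+55.6/2 = 31.9).
Mode = β/(α+1) = 31.9/11.1 = 2.874.
Mean = β/(α−1) = 31.9/9.1 = 3.505.
This is the posterior mode — the MAP estimate.

2.874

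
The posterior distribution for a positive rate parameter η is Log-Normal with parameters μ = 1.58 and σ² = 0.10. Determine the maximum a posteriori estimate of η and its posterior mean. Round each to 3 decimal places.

Mode = exp(μ − σ²) = exp(1.48) = 4.393.
Mean = exp(μ + σ²/2) = exp(1.630) = 5.104.
The posterior is right-skewed, so the mean exceeds the mode.

MAP = 4.393; posterior mean = 5.104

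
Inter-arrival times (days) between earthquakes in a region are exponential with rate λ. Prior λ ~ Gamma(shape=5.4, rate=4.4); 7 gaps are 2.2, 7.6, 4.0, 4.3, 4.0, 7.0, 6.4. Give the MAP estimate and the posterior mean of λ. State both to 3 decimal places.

MAP estimate = 0.286, posterior mean = 0.311

Σ times = 35.5. Posterior: Gamma(shape = 5.4+7 = 12.4, rate = 4.4+35.5 = 39.9).
Mode = (α−1)/β = 11.4/39.9 = 0.286.
Mean = α/β = 12.4/39.9 = 0.311.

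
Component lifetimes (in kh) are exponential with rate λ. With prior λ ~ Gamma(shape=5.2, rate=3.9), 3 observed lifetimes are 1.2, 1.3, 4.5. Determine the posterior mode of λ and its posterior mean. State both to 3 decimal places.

MAP = 0.661, posterior mean = 0.752

Σ times = 7.0. Posterior: Gamma(shape = 5.2+3 = 8.2, rate = 3.9+7.0 = 10.9).
Mode = (α−1)/β = 7.2/10.9 = 0.661.
Mean = α/β = 8.2/10.9 = 0.752.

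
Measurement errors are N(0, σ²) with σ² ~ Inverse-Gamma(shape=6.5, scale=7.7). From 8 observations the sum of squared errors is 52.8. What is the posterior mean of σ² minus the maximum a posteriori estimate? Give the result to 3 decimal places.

Posterior: Inverse-Gamma(shape = 6.5+8/2 = 10.5, scale = 7.7+52.8/2 = 34.1).
Mode = β/(α+1) = 34.1/11.5 = 2.965.
Mean = β/(α−1) = 34.1/9.5 = 3.589.
Difference = 3.589 − 2.965 = 0.624.
Mean > mode: the posterior has a right tail.

0.624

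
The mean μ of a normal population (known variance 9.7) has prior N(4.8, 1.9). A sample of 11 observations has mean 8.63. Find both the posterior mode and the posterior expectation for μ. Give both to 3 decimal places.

Posterior for μ is Normal. Precision-weighted mean: (1/1.9·4.8 + 11/9.7·8.63) / (1/1.9 + 11/9.7) = 7.416.
A Normal posterior is symmetric, so mode = mean.

μ_MAP = 7.416, E[μ|data] = 7.416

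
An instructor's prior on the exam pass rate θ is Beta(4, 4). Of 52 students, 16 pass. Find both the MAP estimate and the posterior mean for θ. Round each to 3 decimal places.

Posterior: Beta(4+16, 4+36) = Beta(20, 40).
Mode = (20−1)/(20+40−2) = 19/58 = 0.328.
Mean = 20/(20+40) = 20/60 = 0.333.
Mean > mode: the posterior has a right tail.

MAP estimate = 0.328, posterior mean = 0.333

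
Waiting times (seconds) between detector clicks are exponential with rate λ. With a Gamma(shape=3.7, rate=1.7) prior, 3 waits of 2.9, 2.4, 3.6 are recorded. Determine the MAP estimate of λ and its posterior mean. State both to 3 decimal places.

MAP estimate = 0.538, posterior mean = 0.632

Σ times = 8.9. Posterior: Gamma(shape = 3.7+3 = 6.7, rate = 1.7+8.9 = 10.6).
Mode = (α−1)/β = 5.7/10.6 = 0.538.
Mean = α/β = 6.7/10.6 = 0.632.
The posterior is right-skewed, so the mean exceeds the mode.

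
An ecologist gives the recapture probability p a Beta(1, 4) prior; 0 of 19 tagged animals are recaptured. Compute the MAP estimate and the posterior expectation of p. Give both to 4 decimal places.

Posterior: Beta(1+0, 4+19) = Beta(1, 23).
Since α = 1 ≤ 1 and β > 1, the Beta density is monotone decreasing on [0,1]; the mode is at 0.
Mean = 1/(1+23) = 0.0417.
Mean > mode: the posterior has a right tail.

MAP: 0.0000. Posterior mean: 0.0417.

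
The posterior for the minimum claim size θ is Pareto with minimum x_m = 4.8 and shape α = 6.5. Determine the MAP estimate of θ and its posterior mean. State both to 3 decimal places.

MAP: 4.800. Posterior mean: 5.673.

The Pareto density is strictly decreasing on [x_m, ∞), so the mode is x_m = 4.800.
Mean = α·x_m/(α−1) = 6.5·4.8/5.5 = 5.673.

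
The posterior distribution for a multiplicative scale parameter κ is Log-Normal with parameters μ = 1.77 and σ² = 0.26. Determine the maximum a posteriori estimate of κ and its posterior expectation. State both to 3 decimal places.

Mode = exp(μ − σ²) = exp(1.51) = 4.527.
Mean = exp(μ + σ²/2) = exp(1.900) = 6.686.
Right-skewed posterior ⇒ mode < mean.

maximum a posteriori estimate = 4.527, posterior expectation = 6.686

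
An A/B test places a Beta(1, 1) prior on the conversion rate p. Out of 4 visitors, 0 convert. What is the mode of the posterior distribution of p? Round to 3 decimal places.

0.000

Posterior: Beta(1+0, 1+4) = Beta(1, 5).
Since α = 1 ≤ 1 and β > 1, the Beta density is monotone decreasing on [0,1]; the mode is at 0.
Mean = 1/(1+5) = 0.167.
This is the posterior mode — the MAP estimate.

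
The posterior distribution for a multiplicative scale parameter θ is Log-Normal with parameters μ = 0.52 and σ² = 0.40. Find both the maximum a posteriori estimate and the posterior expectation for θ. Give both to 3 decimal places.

MAP = 1.127, posterior mean = 2.054

Mode = exp(μ − σ²) = exp(0.12) = 1.127.
Mean = exp(μ + σ²/2) = exp(0.720) = 2.054.
Right-skewed posterior ⇒ mode < mean.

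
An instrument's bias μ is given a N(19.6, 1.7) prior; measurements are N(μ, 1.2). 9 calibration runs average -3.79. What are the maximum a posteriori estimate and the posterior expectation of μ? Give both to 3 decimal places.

μ_MAP = -2.089, E[μ|data] = -2.089

Posterior for μ is Normal. Precision-weighted mean: (1/1.7·19.6 + 9/1.2·-3.79) / (1/1.7 + 9/1.2) = -2.089.
A Normal posterior is symmetric, so mode = mean.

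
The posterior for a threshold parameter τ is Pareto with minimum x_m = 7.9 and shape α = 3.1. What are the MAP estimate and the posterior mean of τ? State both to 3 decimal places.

The Pareto density is strictly decreasing on [x_m, ∞), so the mode is x_m = 7.900.
Mean = α·x_m/(α−1) = 3.1·7.9/2.1 = 11.662.

τ_MAP = 7.900, E[τ|data] = 11.662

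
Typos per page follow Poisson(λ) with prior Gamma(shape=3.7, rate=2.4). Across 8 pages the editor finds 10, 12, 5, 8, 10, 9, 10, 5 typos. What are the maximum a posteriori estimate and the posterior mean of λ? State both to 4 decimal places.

Σ counts = 69. Posterior: Gamma(shape = 3.7+69 = 72.7, rate = 2.4+8 = 10.4).
Mode = (α−1)/β = 71.7/10.4 = 6.8942.
Mean = α/β = 72.7/10.4 = 6.9904.
The posterior is right-skewed, so the mean exceeds the mode.

maximum a posteriori estimate = 6.8942, posterior mean = 6.9904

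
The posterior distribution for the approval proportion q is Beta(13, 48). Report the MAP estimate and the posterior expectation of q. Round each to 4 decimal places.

Mode = (13−1)/(13+48−2) = 12/59 = 0.2034.
Mean = 13/(13+48) = 13/61 = 0.2131.

MAP estimate = 0.2034, posterior expectation = 0.2131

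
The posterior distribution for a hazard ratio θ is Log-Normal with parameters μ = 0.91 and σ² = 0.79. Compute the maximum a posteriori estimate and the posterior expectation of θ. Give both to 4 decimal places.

Mode = exp(μ − σ²) = exp(0.12) = 1.1275.
Mean = exp(μ + σ²/2) = exp(1.305) = 3.6877.

MAP: 1.1275. Posterior mean: 3.6877.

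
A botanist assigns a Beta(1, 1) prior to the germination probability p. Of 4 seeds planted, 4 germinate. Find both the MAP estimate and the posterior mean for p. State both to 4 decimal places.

MAP = 1.0000, posterior mean = 0.8333

Posterior: Beta(1+4, 1+0) = Beta(5, 1).
Since β = 1 ≤ 1 and α > 1, the Beta density is monotone increasing on [0,1]; the mode is at 1.
Mean = 5/(5+1) = 0.8333.
Mode > mean: the posterior has a left tail.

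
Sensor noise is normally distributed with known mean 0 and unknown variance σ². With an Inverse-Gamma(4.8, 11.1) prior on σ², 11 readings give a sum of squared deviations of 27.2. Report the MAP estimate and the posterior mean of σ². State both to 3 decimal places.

Posterior: Inverse-Gamma(shape = 4.8+11/2 = 10.3, scale = 11.1+27.2/2 = 24.7).
Mode = β/(α+1) = 24.7/11.3 = 2.186.
Mean = β/(α−1) = 24.7/9.3 = 2.656.

MAP = 2.186; posterior mean = 2.656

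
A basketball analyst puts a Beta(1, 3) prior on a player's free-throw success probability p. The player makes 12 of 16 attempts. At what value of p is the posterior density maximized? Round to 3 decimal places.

0.667

Posterior: Beta(1+12, 3+4) = Beta(13, 7).
Mode = (13−1)/(13+7−2) = 12/18 = 0.667.
Mean = 13/(13+7) = 13/20 = 0.650.
This is the posterior mode — the MAP estimate.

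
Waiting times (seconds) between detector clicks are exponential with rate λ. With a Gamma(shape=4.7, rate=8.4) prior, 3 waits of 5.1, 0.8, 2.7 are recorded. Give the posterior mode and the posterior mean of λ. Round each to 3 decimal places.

MAP = 0.394, posterior mean = 0.453

Σ times = 8.6. Posterior: Gamma(shape = 4.7+3 = 7.7, rate = 8.4+8.6 = 17.0).
Mode = (α−1)/β = 6.7/17.0 = 0.394.
Mean = α/β = 7.7/17.0 = 0.453.
Mean > mode: the posterior has a right tail.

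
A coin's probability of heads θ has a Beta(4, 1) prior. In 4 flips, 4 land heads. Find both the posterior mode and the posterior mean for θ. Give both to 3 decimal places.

Posterior: Beta(4+4, 1+0) = Beta(8, 1).
Since β = 1 ≤ 1 and α > 1, the Beta density is monotone increasing on [0,1]; the mode is at 1.
Mean = 8/(8+1) = 0.889.

posterior mode = 1.000, posterior mean = 0.889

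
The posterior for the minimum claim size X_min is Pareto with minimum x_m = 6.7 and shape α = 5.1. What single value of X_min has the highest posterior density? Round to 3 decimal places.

The Pareto density is strictly decreasing on [x_m, ∞), so the mode is x_m = 6.700.
Mean = α·x_m/(α−1) = 5.1·6.7/4.1 = 8.334.
This is the posterior mode — the MAP estimate.

6.700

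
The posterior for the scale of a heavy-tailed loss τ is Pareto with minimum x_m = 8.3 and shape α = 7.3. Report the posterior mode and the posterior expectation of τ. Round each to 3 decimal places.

MAP = 8.300, posterior mean = 9.617

The Pareto density is strictly decreasing on [x_m, ∞), so the mode is x_m = 8.300.
Mean = α·x_m/(α−1) = 7.3·8.3/6.3 = 9.617.
The mean is pulled above the mode by the posterior's right skew.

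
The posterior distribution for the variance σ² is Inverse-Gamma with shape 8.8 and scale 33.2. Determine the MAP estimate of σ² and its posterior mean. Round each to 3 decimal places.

Mode = β/(α+1) = 33.2/9.8 = 3.388.
Mean = β/(α−1) = 33.2/7.8 = 4.256.

MAP estimate = 3.388, posterior mean = 4.256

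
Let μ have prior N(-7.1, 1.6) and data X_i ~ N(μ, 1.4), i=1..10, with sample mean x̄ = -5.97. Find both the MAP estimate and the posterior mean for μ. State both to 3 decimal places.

MAP = -6.061; posterior mean = -6.061

Posterior for μ is Normal. Precision-weighted mean: (1/1.6·-7.1 + 10/1.4·-5.97) / (1/1.6 + 10/1.4) = -6.061.
A Normal posterior is symmetric, so mode = mean.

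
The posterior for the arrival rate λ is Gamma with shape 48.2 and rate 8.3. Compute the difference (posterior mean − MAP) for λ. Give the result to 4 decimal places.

Mode = (α−1)/β = 47.2/8.3 = 5.6867.
Mean = α/β = 48.2/8.3 = 5.8072.
Difference = 5.8072 − 5.6867 = 0.1205.
Mean > mode: the posterior has a right tail.

0.1205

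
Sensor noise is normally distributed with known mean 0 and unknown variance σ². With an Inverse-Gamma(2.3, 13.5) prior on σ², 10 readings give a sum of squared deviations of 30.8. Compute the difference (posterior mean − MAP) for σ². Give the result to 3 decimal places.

1.105

Posterior: Inverse-Gamma(shape = 2.3+10/2 = 7.3, scale = 13.5+30.8/2 = 28.9).
Mode = β/(α+1) = 28.9/8.3 = 3.482.
Mean = β/(α−1) = 28.9/6.3 = 4.587.
Difference = 4.587 − 3.482 = 1.105.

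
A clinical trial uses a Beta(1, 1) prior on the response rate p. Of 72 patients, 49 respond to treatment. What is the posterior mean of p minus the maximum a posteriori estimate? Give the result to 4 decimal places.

Posterior: Beta(1+49, 1+23) = Beta(50, 24).
Mode = (50−1)/(50+24−2) = 49/72 = 0.6806.
With a flat prior the MAP equals the MLE, 49/72.
Mean = 50/(50+24) = 50/74 = 0.6757.
Difference = 0.6757 − 0.6806 = -0.0049.

-0.0049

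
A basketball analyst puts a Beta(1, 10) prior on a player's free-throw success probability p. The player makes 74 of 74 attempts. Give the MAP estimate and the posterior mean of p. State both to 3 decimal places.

p_MAP = 0.892, E[p|data] = 0.882

Posterior: Beta(1+74, 10+0) = Beta(75, 10).
Mode = (75−1)/(75+10−2) = 74/83 = 0.892.
Mean = 75/(75+10) = 75/85 = 0.882.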